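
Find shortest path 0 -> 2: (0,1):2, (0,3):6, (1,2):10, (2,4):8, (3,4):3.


Dijkstra from 0:
Distances: {0: 0, 1: 2, 2: 12, 3: 6, 4: 9}
Shortest distance to 2 = 12, path = [0, 1, 2]


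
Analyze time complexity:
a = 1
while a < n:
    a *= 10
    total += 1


Per nesting level: O(log n) = O(log n)
Complexity: O(log n)


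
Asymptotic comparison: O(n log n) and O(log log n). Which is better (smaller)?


double-logarithmic grows slower than linearithmic
O(log log n) is asymptotically smaller; O(n log n) grows faster


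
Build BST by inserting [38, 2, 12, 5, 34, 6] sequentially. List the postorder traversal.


Root = 38; build tree by BST insertion.
Postorder traversal: [6, 5, 34, 12, 2, 38]


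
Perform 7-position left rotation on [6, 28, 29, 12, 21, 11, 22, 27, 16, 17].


Left rotate by 7: [27, 16, 17, 6, 28, 29, 12, 21, 11, 22]


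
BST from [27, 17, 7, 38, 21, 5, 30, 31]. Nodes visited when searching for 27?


BST root = 27
Search for 27: compare at each node
Path: [27]


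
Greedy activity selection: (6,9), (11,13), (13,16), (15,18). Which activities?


Greedy: pick earliest-ending, then skip overlaps.
Selected (3 activities): [(6, 9), (11, 13), (13, 16)]


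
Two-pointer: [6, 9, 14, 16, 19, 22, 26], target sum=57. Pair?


Two pointers: lo=0, hi=6
No pair sums to 57


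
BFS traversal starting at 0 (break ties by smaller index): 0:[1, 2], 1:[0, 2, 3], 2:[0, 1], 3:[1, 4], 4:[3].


BFS queue: start with [0]
Visit order: [0, 1, 2, 3, 4]


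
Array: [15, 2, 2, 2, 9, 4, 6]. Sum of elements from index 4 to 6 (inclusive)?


Prefix sums: [0, 15, 17, 19, 21, 30, 34, 40]
Sum[4..6] = prefix[7] - prefix[4] = 40 - 21 = 19


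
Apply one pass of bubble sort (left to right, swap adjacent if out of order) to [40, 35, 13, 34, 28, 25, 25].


After one pass: [35, 13, 34, 28, 25, 25, 40]


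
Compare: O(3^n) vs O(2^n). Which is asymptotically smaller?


exponential grows slower than exponential (base 3)
O(2^n) is asymptotically smaller; O(3^n) grows faster


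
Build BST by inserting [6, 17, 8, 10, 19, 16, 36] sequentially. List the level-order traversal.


Root = 6; build tree by BST insertion.
Level-Order traversal: [6, 17, 8, 19, 10, 36, 16]


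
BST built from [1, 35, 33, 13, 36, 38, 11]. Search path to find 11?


BST root = 1
Search for 11: compare at each node
Path: [1, 35, 33, 13, 11]


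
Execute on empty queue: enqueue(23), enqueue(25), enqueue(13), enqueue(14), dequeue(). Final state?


enqueue(23) -> [23]
enqueue(25) -> [23, 25]
enqueue(13) -> [23, 25, 13]
enqueue(14) -> [23, 25, 13, 14]
dequeue() returns 23 -> [25, 13, 14]
Final queue (front to back): [25, 13, 14]


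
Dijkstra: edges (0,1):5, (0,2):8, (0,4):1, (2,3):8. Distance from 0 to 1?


Dijkstra from 0:
Distances: {0: 0, 1: 5, 2: 8, 3: 16, 4: 1}
Shortest distance to 1 = 5, path = [0, 1]


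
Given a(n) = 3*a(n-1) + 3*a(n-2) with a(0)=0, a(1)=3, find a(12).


Build bottom-up:
...a(10)=401679, a(11)=1522881, a(12)=3*1522881+3*401679=5773680


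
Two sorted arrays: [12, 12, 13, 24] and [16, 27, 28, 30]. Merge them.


Compare heads, take smaller each step.
Merged: [12, 12, 13, 16, 24, 27, 28, 30]


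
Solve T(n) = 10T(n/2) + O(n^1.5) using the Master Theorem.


a=10, b=2, c=1.5. log_2(10)=3.322 > c=1.5. Case 1: O(n^log_b(a)) = O(n^3.322)
Complexity: O(n^3.322)


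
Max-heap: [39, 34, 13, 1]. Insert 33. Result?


Append 33: [39, 34, 13, 1, 33]
Bubble up: no swaps needed
Result: [39, 34, 13, 1, 33]


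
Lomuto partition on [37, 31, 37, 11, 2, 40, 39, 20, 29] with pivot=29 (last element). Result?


Elements <= 29 go left of pivot.
Result: [11, 2, 20, 29, 31, 40, 39, 37, 37], pivot at index 3


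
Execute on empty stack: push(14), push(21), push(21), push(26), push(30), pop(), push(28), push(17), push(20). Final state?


push(14) -> [14]
push(21) -> [14, 21]
push(21) -> [14, 21, 21]
push(26) -> [14, 21, 21, 26]
push(30) -> [14, 21, 21, 26, 30]
pop() returns 30 -> [14, 21, 21, 26]
push(28) -> [14, 21, 21, 26, 28]
push(17) -> [14, 21, 21, 26, 28, 17]
push(20) -> [14, 21, 21, 26, 28, 17, 20]
Final stack (bottom to top): [14, 21, 21, 26, 28, 17, 20]


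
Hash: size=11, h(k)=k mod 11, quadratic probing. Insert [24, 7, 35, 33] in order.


Insertions: 24->slot 2; 7->slot 7; 35->slot 3; 33->slot 0
Table: [33, None, 24, 35, None, None, None, 7, None, None, None]


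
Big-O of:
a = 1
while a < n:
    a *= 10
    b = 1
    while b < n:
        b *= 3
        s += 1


Per nesting level: O(log n) * O(log n) = O((log n)^2)
Complexity: O((log n)^2)


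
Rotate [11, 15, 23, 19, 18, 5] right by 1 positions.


Right rotate by 1: [5, 11, 15, 23, 19, 18]


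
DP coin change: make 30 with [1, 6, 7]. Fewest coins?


dp[0]=0; dp[i]=1+min(dp[i-c] for c in coins)
...dp[25]=4, dp[26]=4, dp[27]=4, dp[28]=4, dp[29]=5, dp[30]=5
Minimum coins for 30 = 5


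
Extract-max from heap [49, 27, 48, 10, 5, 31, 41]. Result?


Max = 49
Replace root with last, heapify down
Resulting heap: [48, 27, 41, 10, 5, 31]


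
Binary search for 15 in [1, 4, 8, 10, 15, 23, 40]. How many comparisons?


Search for 15:
[0,6] mid=3 arr[3]=10
[4,6] mid=5 arr[5]=23
[4,4] mid=4 arr[4]=15
Total: 3 comparisons


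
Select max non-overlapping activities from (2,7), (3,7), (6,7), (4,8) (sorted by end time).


Greedy: pick earliest-ending, then skip overlaps.
Selected (1 activities): [(2, 7)]


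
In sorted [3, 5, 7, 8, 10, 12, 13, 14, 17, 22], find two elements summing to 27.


Two pointers: lo=0, hi=9
Found pair: (5, 22) summing to 27


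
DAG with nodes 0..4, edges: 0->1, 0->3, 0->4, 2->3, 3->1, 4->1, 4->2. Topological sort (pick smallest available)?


Kahn's algorithm, process smallest node first
Order: [0, 4, 2, 3, 1]


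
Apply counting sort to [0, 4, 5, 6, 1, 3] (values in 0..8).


Count array: [1, 1, 0, 1, 1, 1, 1, 0, 0]
Reconstruct: [0, 1, 3, 4, 5, 6]


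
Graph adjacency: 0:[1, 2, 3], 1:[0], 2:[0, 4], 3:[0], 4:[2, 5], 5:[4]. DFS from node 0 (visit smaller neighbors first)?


DFS stack-based: start with [0]
Visit order: [0, 1, 2, 4, 5, 3]


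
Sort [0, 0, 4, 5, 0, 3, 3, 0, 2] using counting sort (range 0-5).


Count array: [4, 0, 1, 2, 1, 1]
Reconstruct: [0, 0, 0, 0, 2, 3, 3, 4, 5]


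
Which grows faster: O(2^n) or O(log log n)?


double-logarithmic grows slower than exponential
O(log log n) is asymptotically smaller; O(2^n) grows faster


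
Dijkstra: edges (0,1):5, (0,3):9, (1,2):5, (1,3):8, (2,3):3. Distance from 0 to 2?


Dijkstra from 0:
Distances: {0: 0, 1: 5, 2: 10, 3: 9}
Shortest distance to 2 = 10, path = [0, 1, 2]


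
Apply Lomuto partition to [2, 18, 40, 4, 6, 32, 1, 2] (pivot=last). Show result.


Elements <= 2 go left of pivot.
Result: [2, 1, 2, 4, 6, 32, 18, 40], pivot at index 2


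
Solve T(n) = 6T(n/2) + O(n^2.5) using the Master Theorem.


a=6, b=2, c=2.5. log_2(6)=2.585 > c=2.5. Case 1: O(n^log_b(a)) = O(n^2.585)
Complexity: O(n^2.585)


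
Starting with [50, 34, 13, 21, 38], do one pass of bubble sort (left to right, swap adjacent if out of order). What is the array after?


After one pass: [34, 13, 21, 38, 50]


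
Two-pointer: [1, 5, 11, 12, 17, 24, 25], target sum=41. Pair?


Two pointers: lo=0, hi=6
Found pair: (17, 24) summing to 41


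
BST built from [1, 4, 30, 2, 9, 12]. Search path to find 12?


BST root = 1
Search for 12: compare at each node
Path: [1, 4, 30, 9, 12]


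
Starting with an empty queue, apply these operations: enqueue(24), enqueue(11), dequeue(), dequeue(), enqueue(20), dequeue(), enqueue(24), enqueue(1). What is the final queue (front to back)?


enqueue(24) -> [24]
enqueue(11) -> [24, 11]
dequeue() returns 24 -> [11]
dequeue() returns 11 -> []
enqueue(20) -> [20]
dequeue() returns 20 -> []
enqueue(24) -> [24]
enqueue(1) -> [24, 1]
Final queue (front to back): [24, 1]


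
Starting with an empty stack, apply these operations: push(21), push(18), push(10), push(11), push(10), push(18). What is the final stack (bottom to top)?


push(21) -> [21]
push(18) -> [21, 18]
push(10) -> [21, 18, 10]
push(11) -> [21, 18, 10, 11]
push(10) -> [21, 18, 10, 11, 10]
push(18) -> [21, 18, 10, 11, 10, 18]
Final stack (bottom to top): [21, 18, 10, 11, 10, 18]


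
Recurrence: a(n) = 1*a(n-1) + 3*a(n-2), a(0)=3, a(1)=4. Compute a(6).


Build bottom-up:
...a(4)=64, a(5)=139, a(6)=1*139+3*64=331


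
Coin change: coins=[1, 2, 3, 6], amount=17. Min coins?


dp[0]=0; dp[i]=1+min(dp[i-c] for c in coins)
...dp[12]=2, dp[13]=3, dp[14]=3, dp[15]=3, dp[16]=4, dp[17]=4
Minimum coins for 17 = 4


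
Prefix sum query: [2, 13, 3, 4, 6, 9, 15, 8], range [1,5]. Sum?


Prefix sums: [0, 2, 15, 18, 22, 28, 37, 52, 60]
Sum[1..5] = prefix[6] - prefix[1] = 37 - 2 = 35


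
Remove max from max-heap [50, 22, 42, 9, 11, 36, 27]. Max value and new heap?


Max = 50
Replace root with last, heapify down
Resulting heap: [42, 22, 36, 9, 11, 27]


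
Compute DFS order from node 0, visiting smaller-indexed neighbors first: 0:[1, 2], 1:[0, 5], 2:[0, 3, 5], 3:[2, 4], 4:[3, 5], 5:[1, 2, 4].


DFS stack-based: start with [0]
Visit order: [0, 1, 5, 2, 3, 4]


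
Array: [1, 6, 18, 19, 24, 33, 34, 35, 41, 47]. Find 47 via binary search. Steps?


Search for 47:
[0,9] mid=4 arr[4]=24
[5,9] mid=7 arr[7]=35
[8,9] mid=8 arr[8]=41
[9,9] mid=9 arr[9]=47
Total: 4 comparisons


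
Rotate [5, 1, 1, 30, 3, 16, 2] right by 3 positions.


Right rotate by 3: [3, 16, 2, 5, 1, 1, 30]


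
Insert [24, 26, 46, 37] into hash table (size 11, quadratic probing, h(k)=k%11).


Insertions: 24->slot 2; 26->slot 4; 46->slot 3; 37->slot 5
Table: [None, None, 24, 46, 26, 37, None, None, None, None, None]


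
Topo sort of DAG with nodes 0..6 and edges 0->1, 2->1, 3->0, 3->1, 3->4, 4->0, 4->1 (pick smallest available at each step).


Kahn's algorithm, process smallest node first
Order: [2, 3, 4, 0, 1, 5, 6]


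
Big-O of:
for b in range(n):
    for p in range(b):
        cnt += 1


Per nesting level: O(n) * O(n) [triangular over b] = O(n^2)
Complexity: O(n^2)


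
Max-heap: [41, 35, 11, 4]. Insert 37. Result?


Append 37: [41, 35, 11, 4, 37]
Bubble up: swap idx 4(37) with idx 1(35)
Result: [41, 37, 11, 4, 35]


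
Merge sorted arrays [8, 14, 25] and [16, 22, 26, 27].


Compare heads, take smaller each step.
Merged: [8, 14, 16, 22, 25, 26, 27]


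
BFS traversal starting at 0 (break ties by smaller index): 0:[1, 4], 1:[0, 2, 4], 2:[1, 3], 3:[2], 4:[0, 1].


BFS queue: start with [0]
Visit order: [0, 1, 4, 2, 3]


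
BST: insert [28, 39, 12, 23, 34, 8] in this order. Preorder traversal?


Root = 28; build tree by BST insertion.
Preorder traversal: [28, 12, 8, 23, 39, 34]


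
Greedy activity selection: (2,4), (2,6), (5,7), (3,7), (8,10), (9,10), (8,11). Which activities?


Greedy: pick earliest-ending, then skip overlaps.
Selected (3 activities): [(2, 4), (5, 7), (8, 10)]


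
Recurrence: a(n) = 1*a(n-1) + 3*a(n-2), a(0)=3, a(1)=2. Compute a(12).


Build bottom-up:
...a(10)=6890, a(11)=15797, a(12)=1*15797+3*6890=36467


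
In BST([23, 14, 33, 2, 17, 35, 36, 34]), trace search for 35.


BST root = 23
Search for 35: compare at each node
Path: [23, 33, 35]


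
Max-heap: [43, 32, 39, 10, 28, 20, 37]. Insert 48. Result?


Append 48: [43, 32, 39, 10, 28, 20, 37, 48]
Bubble up: swap idx 7(48) with idx 3(10); swap idx 3(48) with idx 1(32); swap idx 1(48) with idx 0(43)
Result: [48, 43, 39, 32, 28, 20, 37, 10]


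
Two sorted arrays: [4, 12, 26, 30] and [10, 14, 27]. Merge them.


Compare heads, take smaller each step.
Merged: [4, 10, 12, 14, 26, 27, 30]


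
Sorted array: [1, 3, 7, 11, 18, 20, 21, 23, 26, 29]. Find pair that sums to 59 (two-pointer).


Two pointers: lo=0, hi=9
No pair sums to 59


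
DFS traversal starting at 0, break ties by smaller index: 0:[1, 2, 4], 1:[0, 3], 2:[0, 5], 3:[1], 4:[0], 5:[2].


DFS stack-based: start with [0]
Visit order: [0, 1, 3, 2, 5, 4]


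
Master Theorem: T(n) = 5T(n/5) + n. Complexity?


a=5, b=5, c=1. log_5(5)=1 = c=1. Case 2: O(n^c log n) = O(n log n)
Complexity: O(n log n)


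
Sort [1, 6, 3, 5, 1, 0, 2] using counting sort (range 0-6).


Count array: [1, 2, 1, 1, 0, 1, 1]
Reconstruct: [0, 1, 1, 2, 3, 5, 6]


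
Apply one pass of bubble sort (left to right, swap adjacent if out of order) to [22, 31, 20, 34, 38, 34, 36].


After one pass: [22, 20, 31, 34, 34, 36, 38]


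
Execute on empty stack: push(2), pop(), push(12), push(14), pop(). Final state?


push(2) -> [2]
pop() returns 2 -> []
push(12) -> [12]
push(14) -> [12, 14]
pop() returns 14 -> [12]
Final stack (bottom to top): [12]


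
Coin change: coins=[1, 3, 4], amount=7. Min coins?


dp[0]=0; dp[i]=1+min(dp[i-c] for c in coins)
...dp[2]=2, dp[3]=1, dp[4]=1, dp[5]=2, dp[6]=2, dp[7]=2
Minimum coins for 7 = 2


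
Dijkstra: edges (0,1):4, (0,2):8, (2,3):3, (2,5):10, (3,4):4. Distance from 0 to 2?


Dijkstra from 0:
Distances: {0: 0, 1: 4, 2: 8, 3: 11, 4: 15, 5: 18}
Shortest distance to 2 = 8, path = [0, 2]


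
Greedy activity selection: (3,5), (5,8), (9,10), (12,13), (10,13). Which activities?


Greedy: pick earliest-ending, then skip overlaps.
Selected (4 activities): [(3, 5), (5, 8), (9, 10), (12, 13)]


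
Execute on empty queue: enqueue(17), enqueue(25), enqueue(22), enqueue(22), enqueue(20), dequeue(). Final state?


enqueue(17) -> [17]
enqueue(25) -> [17, 25]
enqueue(22) -> [17, 25, 22]
enqueue(22) -> [17, 25, 22, 22]
enqueue(20) -> [17, 25, 22, 22, 20]
dequeue() returns 17 -> [25, 22, 22, 20]
Final queue (front to back): [25, 22, 22, 20]


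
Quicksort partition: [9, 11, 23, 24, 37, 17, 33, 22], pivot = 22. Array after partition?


Elements <= 22 go left of pivot.
Result: [9, 11, 17, 22, 37, 23, 33, 24], pivot at index 3


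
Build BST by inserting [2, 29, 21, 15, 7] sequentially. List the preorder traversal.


Root = 2; build tree by BST insertion.
Preorder traversal: [2, 29, 21, 15, 7]


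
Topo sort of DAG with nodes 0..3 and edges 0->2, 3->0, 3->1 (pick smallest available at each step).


Kahn's algorithm, process smallest node first
Order: [3, 0, 1, 2]


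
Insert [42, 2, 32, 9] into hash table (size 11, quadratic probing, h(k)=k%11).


Insertions: 42->slot 9; 2->slot 2; 32->slot 10; 9->slot 7
Table: [None, None, 2, None, None, None, None, 9, None, 42, 32]


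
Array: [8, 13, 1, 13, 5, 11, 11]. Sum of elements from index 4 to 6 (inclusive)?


Prefix sums: [0, 8, 21, 22, 35, 40, 51, 62]
Sum[4..6] = prefix[7] - prefix[4] = 62 - 35 = 27


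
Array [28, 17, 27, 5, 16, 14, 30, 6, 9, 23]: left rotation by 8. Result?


Left rotate by 8: [9, 23, 28, 17, 27, 5, 16, 14, 30, 6]


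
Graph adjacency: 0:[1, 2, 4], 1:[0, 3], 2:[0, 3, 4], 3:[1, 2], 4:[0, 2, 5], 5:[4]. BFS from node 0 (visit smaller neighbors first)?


BFS queue: start with [0]
Visit order: [0, 1, 2, 4, 3, 5]


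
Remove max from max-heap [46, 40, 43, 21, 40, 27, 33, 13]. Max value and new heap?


Max = 46
Replace root with last, heapify down
Resulting heap: [43, 40, 33, 21, 40, 27, 13]


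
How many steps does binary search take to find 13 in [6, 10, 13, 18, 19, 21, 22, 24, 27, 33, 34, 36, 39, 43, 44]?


Search for 13:
[0,14] mid=7 arr[7]=24
[0,6] mid=3 arr[3]=18
[0,2] mid=1 arr[1]=10
[2,2] mid=2 arr[2]=13
Total: 4 comparisons


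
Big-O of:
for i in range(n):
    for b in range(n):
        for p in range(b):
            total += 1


Per nesting level: O(n) * O(n) * O(n) [triangular over b] = O(n^3)
Complexity: O(n^3)


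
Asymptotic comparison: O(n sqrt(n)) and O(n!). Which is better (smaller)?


n^1.5 grows slower than factorial
O(n sqrt(n)) is asymptotically smaller; O(n!) grows faster


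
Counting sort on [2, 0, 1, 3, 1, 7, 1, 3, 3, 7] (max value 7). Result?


Count array: [1, 3, 1, 3, 0, 0, 0, 2]
Reconstruct: [0, 1, 1, 1, 2, 3, 3, 3, 7, 7]


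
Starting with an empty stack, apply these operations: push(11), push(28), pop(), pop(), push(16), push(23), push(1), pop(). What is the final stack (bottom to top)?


push(11) -> [11]
push(28) -> [11, 28]
pop() returns 28 -> [11]
pop() returns 11 -> []
push(16) -> [16]
push(23) -> [16, 23]
push(1) -> [16, 23, 1]
pop() returns 1 -> [16, 23]
Final stack (bottom to top): [16, 23]


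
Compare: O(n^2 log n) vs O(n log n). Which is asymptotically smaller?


linearithmic grows slower than n^2 log n
O(n log n) is asymptotically smaller; O(n^2 log n) grows faster


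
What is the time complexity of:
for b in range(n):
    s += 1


Per nesting level: O(n) = O(n)
Complexity: O(n)


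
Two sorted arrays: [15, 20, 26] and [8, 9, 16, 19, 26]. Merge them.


Compare heads, take smaller each step.
Merged: [8, 9, 15, 16, 19, 20, 26, 26]


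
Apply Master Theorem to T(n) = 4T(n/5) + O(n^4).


a=4, b=5, c=4. log_5(4)=0.861 < c=4. Case 3: O(n^c) = O(n^4)
Complexity: O(n^4)


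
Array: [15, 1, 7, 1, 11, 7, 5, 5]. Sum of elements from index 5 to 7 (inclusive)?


Prefix sums: [0, 15, 16, 23, 24, 35, 42, 47, 52]
Sum[5..7] = prefix[8] - prefix[5] = 52 - 35 = 17


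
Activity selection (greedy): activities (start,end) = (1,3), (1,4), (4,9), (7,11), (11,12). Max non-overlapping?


Greedy: pick earliest-ending, then skip overlaps.
Selected (3 activities): [(1, 3), (4, 9), (11, 12)]


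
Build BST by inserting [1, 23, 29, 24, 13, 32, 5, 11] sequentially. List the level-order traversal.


Root = 1; build tree by BST insertion.
Level-Order traversal: [1, 23, 13, 29, 5, 24, 32, 11]


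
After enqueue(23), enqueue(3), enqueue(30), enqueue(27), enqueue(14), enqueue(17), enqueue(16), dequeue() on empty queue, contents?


enqueue(23) -> [23]
enqueue(3) -> [23, 3]
enqueue(30) -> [23, 3, 30]
enqueue(27) -> [23, 3, 30, 27]
enqueue(14) -> [23, 3, 30, 27, 14]
enqueue(17) -> [23, 3, 30, 27, 14, 17]
enqueue(16) -> [23, 3, 30, 27, 14, 17, 16]
dequeue() returns 23 -> [3, 30, 27, 14, 17, 16]
Final queue (front to back): [3, 30, 27, 14, 17, 16]


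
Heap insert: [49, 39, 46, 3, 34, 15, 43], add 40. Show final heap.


Append 40: [49, 39, 46, 3, 34, 15, 43, 40]
Bubble up: swap idx 7(40) with idx 3(3); swap idx 3(40) with idx 1(39)
Result: [49, 40, 46, 39, 34, 15, 43, 3]


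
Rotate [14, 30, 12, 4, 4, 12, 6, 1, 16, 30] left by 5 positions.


Left rotate by 5: [12, 6, 1, 16, 30, 14, 30, 12, 4, 4]


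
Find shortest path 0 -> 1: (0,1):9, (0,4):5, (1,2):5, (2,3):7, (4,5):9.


Dijkstra from 0:
Distances: {0: 0, 1: 9, 2: 14, 3: 21, 4: 5, 5: 14}
Shortest distance to 1 = 9, path = [0, 1]


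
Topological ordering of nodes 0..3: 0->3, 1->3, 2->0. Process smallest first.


Kahn's algorithm, process smallest node first
Order: [1, 2, 0, 3]


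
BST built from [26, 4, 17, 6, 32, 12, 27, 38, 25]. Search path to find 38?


BST root = 26
Search for 38: compare at each node
Path: [26, 32, 38]


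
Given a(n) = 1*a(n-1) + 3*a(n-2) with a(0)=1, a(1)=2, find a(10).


Build bottom-up:
...a(8)=725, a(9)=1667, a(10)=1*1667+3*725=3842


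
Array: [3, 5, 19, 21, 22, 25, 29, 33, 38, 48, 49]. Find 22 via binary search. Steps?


Search for 22:
[0,10] mid=5 arr[5]=25
[0,4] mid=2 arr[2]=19
[3,4] mid=3 arr[3]=21
[4,4] mid=4 arr[4]=22
Total: 4 comparisons


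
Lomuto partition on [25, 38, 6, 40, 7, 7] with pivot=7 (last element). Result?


Elements <= 7 go left of pivot.
Result: [6, 7, 7, 40, 38, 25], pivot at index 2


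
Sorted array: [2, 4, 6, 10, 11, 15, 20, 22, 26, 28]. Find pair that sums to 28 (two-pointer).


Two pointers: lo=0, hi=9
Found pair: (2, 26) summing to 28


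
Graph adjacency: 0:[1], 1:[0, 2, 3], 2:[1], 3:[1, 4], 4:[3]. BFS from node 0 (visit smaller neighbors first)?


BFS queue: start with [0]
Visit order: [0, 1, 2, 3, 4]


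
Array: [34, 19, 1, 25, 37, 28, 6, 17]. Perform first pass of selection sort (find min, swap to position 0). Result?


After one pass: [1, 19, 34, 25, 37, 28, 6, 17]


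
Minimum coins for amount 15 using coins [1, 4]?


dp[0]=0; dp[i]=1+min(dp[i-c] for c in coins)
...dp[10]=4, dp[11]=5, dp[12]=3, dp[13]=4, dp[14]=5, dp[15]=6
Minimum coins for 15 = 6


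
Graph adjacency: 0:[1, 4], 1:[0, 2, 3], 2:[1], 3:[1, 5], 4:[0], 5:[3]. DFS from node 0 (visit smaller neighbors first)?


DFS stack-based: start with [0]
Visit order: [0, 1, 2, 3, 5, 4]


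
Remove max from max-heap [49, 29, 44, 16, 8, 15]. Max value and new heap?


Max = 49
Replace root with last, heapify down
Resulting heap: [44, 29, 15, 16, 8]


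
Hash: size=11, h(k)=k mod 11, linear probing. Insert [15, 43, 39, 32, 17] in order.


Insertions: 15->slot 4; 43->slot 10; 39->slot 6; 32->slot 0; 17->slot 7
Table: [32, None, None, None, 15, None, 39, 17, None, None, 43]


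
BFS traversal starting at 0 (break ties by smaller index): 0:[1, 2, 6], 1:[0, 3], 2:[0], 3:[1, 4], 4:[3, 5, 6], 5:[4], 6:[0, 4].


BFS queue: start with [0]
Visit order: [0, 1, 2, 6, 3, 4, 5]


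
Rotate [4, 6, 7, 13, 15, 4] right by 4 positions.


Right rotate by 4: [7, 13, 15, 4, 4, 6]


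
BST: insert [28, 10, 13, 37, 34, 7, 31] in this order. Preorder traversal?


Root = 28; build tree by BST insertion.
Preorder traversal: [28, 10, 7, 13, 37, 34, 31]


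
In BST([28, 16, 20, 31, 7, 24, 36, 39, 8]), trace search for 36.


BST root = 28
Search for 36: compare at each node
Path: [28, 31, 36]


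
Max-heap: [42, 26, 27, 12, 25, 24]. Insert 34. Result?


Append 34: [42, 26, 27, 12, 25, 24, 34]
Bubble up: swap idx 6(34) with idx 2(27)
Result: [42, 26, 34, 12, 25, 24, 27]


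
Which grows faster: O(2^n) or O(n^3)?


cubic grows slower than exponential
O(n^3) is asymptotically smaller; O(2^n) grows faster


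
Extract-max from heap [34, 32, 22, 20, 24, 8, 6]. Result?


Max = 34
Replace root with last, heapify down
Resulting heap: [32, 24, 22, 20, 6, 8]


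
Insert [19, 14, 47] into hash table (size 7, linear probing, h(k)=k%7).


Insertions: 19->slot 5; 14->slot 0; 47->slot 6
Table: [14, None, None, None, None, 19, 47]


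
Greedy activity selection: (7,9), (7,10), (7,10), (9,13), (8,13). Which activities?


Greedy: pick earliest-ending, then skip overlaps.
Selected (2 activities): [(7, 9), (9, 13)]


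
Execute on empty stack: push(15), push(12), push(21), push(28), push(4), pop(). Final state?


push(15) -> [15]
push(12) -> [15, 12]
push(21) -> [15, 12, 21]
push(28) -> [15, 12, 21, 28]
push(4) -> [15, 12, 21, 28, 4]
pop() returns 4 -> [15, 12, 21, 28]
Final stack (bottom to top): [15, 12, 21, 28]


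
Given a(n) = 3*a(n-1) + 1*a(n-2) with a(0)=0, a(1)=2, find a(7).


Build bottom-up:
...a(5)=218, a(6)=720, a(7)=3*720+1*218=2378


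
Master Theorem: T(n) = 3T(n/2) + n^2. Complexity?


a=3, b=2, c=2. log_2(3)=1.585 < c=2. Case 3: O(n^c) = O(n^2)
Complexity: O(n^2)


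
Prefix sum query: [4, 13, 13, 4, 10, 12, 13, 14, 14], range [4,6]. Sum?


Prefix sums: [0, 4, 17, 30, 34, 44, 56, 69, 83, 97]
Sum[4..6] = prefix[7] - prefix[4] = 69 - 34 = 35


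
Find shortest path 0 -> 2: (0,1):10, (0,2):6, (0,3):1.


Dijkstra from 0:
Distances: {0: 0, 1: 10, 2: 6, 3: 1}
Shortest distance to 2 = 6, path = [0, 2]


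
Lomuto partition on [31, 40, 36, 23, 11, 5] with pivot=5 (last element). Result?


Elements <= 5 go left of pivot.
Result: [5, 40, 36, 23, 11, 31], pivot at index 0


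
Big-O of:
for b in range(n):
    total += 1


Per nesting level: O(n) = O(n)
Complexity: O(n)


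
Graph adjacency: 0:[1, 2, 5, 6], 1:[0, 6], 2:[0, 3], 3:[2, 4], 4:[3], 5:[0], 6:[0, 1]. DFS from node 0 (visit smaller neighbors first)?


DFS stack-based: start with [0]
Visit order: [0, 1, 6, 2, 3, 4, 5]


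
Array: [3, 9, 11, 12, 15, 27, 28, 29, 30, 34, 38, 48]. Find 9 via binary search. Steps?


Search for 9:
[0,11] mid=5 arr[5]=27
[0,4] mid=2 arr[2]=11
[0,1] mid=0 arr[0]=3
[1,1] mid=1 arr[1]=9
Total: 4 comparisons


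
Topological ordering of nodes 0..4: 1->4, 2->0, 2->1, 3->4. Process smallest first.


Kahn's algorithm, process smallest node first
Order: [2, 0, 1, 3, 4]


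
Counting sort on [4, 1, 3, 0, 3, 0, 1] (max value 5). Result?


Count array: [2, 2, 0, 2, 1, 0]
Reconstruct: [0, 0, 1, 1, 3, 3, 4]


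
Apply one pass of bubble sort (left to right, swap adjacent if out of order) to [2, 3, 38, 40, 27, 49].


After one pass: [2, 3, 38, 27, 40, 49]


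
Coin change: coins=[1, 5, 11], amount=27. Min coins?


dp[0]=0; dp[i]=1+min(dp[i-c] for c in coins)
...dp[22]=2, dp[23]=3, dp[24]=4, dp[25]=5, dp[26]=4, dp[27]=3
Minimum coins for 27 = 3


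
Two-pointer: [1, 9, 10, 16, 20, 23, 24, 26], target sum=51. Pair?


Two pointers: lo=0, hi=7
No pair sums to 51


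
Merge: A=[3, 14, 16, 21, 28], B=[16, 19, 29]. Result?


Compare heads, take smaller each step.
Merged: [3, 14, 16, 16, 19, 21, 28, 29]


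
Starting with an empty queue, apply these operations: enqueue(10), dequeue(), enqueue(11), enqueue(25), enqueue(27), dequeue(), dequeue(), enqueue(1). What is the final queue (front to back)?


enqueue(10) -> [10]
dequeue() returns 10 -> []
enqueue(11) -> [11]
enqueue(25) -> [11, 25]
enqueue(27) -> [11, 25, 27]
dequeue() returns 11 -> [25, 27]
dequeue() returns 25 -> [27]
enqueue(1) -> [27, 1]
Final queue (front to back): [27, 1]


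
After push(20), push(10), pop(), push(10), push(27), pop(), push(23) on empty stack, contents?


push(20) -> [20]
push(10) -> [20, 10]
pop() returns 10 -> [20]
push(10) -> [20, 10]
push(27) -> [20, 10, 27]
pop() returns 27 -> [20, 10]
push(23) -> [20, 10, 23]
Final stack (bottom to top): [20, 10, 23]


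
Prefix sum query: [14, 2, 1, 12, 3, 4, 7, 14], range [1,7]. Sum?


Prefix sums: [0, 14, 16, 17, 29, 32, 36, 43, 57]
Sum[1..7] = prefix[8] - prefix[1] = 57 - 14 = 43


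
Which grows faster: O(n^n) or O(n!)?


factorial grows slower than n^n
O(n!) is asymptotically smaller; O(n^n) grows faster


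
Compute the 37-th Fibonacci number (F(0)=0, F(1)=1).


F(n)=F(n-1)+F(n-2)
...F(35)=9227465, F(36)=14930352, F(37)=24157817


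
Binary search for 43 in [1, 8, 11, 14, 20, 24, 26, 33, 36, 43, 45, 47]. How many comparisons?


Search for 43:
[0,11] mid=5 arr[5]=24
[6,11] mid=8 arr[8]=36
[9,11] mid=10 arr[10]=45
[9,9] mid=9 arr[9]=43
Total: 4 comparisons


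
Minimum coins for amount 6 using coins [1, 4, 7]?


dp[0]=0; dp[i]=1+min(dp[i-c] for c in coins)
...dp[1]=1, dp[2]=2, dp[3]=3, dp[4]=1, dp[5]=2, dp[6]=3
Minimum coins for 6 = 3


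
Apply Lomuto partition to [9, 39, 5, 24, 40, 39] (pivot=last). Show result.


Elements <= 39 go left of pivot.
Result: [9, 39, 5, 24, 39, 40], pivot at index 4


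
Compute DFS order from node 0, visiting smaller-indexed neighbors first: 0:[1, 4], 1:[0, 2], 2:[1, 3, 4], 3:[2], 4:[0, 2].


DFS stack-based: start with [0]
Visit order: [0, 1, 2, 3, 4]


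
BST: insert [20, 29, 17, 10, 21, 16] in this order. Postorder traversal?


Root = 20; build tree by BST insertion.
Postorder traversal: [16, 10, 17, 21, 29, 20]


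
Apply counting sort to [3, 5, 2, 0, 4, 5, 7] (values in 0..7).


Count array: [1, 0, 1, 1, 1, 2, 0, 1]
Reconstruct: [0, 2, 3, 4, 5, 5, 7]


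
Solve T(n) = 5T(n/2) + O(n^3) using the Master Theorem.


a=5, b=2, c=3. log_2(5)=2.322 < c=3. Case 3: O(n^c) = O(n^3)
Complexity: O(n^3)


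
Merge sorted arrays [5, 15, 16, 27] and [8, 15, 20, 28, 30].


Compare heads, take smaller each step.
Merged: [5, 8, 15, 15, 16, 20, 27, 28, 30]


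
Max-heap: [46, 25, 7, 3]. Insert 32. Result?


Append 32: [46, 25, 7, 3, 32]
Bubble up: swap idx 4(32) with idx 1(25)
Result: [46, 32, 7, 3, 25]


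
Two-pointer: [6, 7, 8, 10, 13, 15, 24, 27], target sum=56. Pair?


Two pointers: lo=0, hi=7
No pair sums to 56


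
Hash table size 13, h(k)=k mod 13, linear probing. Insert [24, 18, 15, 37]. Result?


Insertions: 24->slot 11; 18->slot 5; 15->slot 2; 37->slot 12
Table: [None, None, 15, None, None, 18, None, None, None, None, None, 24, 37]


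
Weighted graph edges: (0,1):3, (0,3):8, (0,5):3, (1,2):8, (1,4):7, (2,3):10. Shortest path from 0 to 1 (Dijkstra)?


Dijkstra from 0:
Distances: {0: 0, 1: 3, 2: 11, 3: 8, 4: 10, 5: 3}
Shortest distance to 1 = 3, path = [0, 1]


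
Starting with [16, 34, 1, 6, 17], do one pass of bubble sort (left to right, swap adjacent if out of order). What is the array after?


After one pass: [16, 1, 6, 17, 34]


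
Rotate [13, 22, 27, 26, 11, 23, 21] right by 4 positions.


Right rotate by 4: [26, 11, 23, 21, 13, 22, 27]


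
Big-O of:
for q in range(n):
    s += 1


Per nesting level: O(n) = O(n)
Complexity: O(n)


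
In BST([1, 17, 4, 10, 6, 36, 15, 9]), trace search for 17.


BST root = 1
Search for 17: compare at each node
Path: [1, 17]


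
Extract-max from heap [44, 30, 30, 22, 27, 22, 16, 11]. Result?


Max = 44
Replace root with last, heapify down
Resulting heap: [30, 27, 30, 22, 11, 22, 16]


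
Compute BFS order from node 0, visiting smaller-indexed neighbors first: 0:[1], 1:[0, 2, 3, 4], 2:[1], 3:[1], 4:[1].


BFS queue: start with [0]
Visit order: [0, 1, 2, 3, 4]


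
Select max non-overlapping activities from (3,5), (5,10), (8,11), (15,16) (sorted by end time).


Greedy: pick earliest-ending, then skip overlaps.
Selected (3 activities): [(3, 5), (5, 10), (15, 16)]


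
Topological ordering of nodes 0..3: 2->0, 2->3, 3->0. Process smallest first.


Kahn's algorithm, process smallest node first
Order: [1, 2, 3, 0]


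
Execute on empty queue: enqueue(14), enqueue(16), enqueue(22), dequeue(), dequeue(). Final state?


enqueue(14) -> [14]
enqueue(16) -> [14, 16]
enqueue(22) -> [14, 16, 22]
dequeue() returns 14 -> [16, 22]
dequeue() returns 16 -> [22]
Final queue (front to back): [22]


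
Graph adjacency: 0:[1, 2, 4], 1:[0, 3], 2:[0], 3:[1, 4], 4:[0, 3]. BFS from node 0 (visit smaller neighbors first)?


BFS queue: start with [0]
Visit order: [0, 1, 2, 4, 3]


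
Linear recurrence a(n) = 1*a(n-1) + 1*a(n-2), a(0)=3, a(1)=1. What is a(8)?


Build bottom-up:
...a(6)=23, a(7)=37, a(8)=1*37+1*23=60


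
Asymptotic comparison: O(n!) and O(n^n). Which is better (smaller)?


factorial grows slower than n^n
O(n!) is asymptotically smaller; O(n^n) grows faster


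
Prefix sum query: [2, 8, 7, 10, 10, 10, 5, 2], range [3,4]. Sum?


Prefix sums: [0, 2, 10, 17, 27, 37, 47, 52, 54]
Sum[3..4] = prefix[5] - prefix[3] = 37 - 17 = 20


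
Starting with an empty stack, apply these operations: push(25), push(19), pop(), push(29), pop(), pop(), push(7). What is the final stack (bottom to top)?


push(25) -> [25]
push(19) -> [25, 19]
pop() returns 19 -> [25]
push(29) -> [25, 29]
pop() returns 29 -> [25]
pop() returns 25 -> []
push(7) -> [7]
Final stack (bottom to top): [7]


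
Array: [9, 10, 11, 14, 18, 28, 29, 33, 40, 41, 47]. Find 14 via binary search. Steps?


Search for 14:
[0,10] mid=5 arr[5]=28
[0,4] mid=2 arr[2]=11
[3,4] mid=3 arr[3]=14
Total: 3 comparisons


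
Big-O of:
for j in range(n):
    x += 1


Per nesting level: O(n) = O(n)
Complexity: O(n)


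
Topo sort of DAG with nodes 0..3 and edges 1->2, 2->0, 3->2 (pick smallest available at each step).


Kahn's algorithm, process smallest node first
Order: [1, 3, 2, 0]


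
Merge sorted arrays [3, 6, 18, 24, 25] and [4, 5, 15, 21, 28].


Compare heads, take smaller each step.
Merged: [3, 4, 5, 6, 15, 18, 21, 24, 25, 28]


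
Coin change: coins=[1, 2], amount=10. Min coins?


dp[0]=0; dp[i]=1+min(dp[i-c] for c in coins)
...dp[5]=3, dp[6]=3, dp[7]=4, dp[8]=4, dp[9]=5, dp[10]=5
Minimum coins for 10 = 5


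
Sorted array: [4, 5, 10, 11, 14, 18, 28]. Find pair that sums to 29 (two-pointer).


Two pointers: lo=0, hi=6
Found pair: (11, 18) summing to 29


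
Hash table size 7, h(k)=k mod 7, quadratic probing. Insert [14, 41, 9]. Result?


Insertions: 14->slot 0; 41->slot 6; 9->slot 2
Table: [14, None, 9, None, None, None, 41]


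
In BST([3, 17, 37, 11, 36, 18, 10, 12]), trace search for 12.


BST root = 3
Search for 12: compare at each node
Path: [3, 17, 11, 12]


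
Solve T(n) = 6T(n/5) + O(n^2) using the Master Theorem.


a=6, b=5, c=2. log_5(6)=1.113 < c=2. Case 3: O(n^c) = O(n^2)
Complexity: O(n^2)


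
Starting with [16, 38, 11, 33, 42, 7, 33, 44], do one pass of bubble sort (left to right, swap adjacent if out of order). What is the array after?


After one pass: [16, 11, 33, 38, 7, 33, 42, 44]


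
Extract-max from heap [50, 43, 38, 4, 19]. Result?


Max = 50
Replace root with last, heapify down
Resulting heap: [43, 19, 38, 4]


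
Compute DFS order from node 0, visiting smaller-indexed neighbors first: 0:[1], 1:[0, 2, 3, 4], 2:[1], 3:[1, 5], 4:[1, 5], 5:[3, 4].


DFS stack-based: start with [0]
Visit order: [0, 1, 2, 3, 5, 4]


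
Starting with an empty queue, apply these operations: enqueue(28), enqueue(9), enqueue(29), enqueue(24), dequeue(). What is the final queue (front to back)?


enqueue(28) -> [28]
enqueue(9) -> [28, 9]
enqueue(29) -> [28, 9, 29]
enqueue(24) -> [28, 9, 29, 24]
dequeue() returns 28 -> [9, 29, 24]
Final queue (front to back): [9, 29, 24]


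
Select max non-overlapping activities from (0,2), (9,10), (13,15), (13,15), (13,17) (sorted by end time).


Greedy: pick earliest-ending, then skip overlaps.
Selected (3 activities): [(0, 2), (9, 10), (13, 15)]


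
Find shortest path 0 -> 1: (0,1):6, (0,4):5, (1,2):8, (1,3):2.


Dijkstra from 0:
Distances: {0: 0, 1: 6, 2: 14, 3: 8, 4: 5}
Shortest distance to 1 = 6, path = [0, 1]


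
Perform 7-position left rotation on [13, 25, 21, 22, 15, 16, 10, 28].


Left rotate by 7: [28, 13, 25, 21, 22, 15, 16, 10]


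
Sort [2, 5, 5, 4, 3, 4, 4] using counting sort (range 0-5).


Count array: [0, 0, 1, 1, 3, 2]
Reconstruct: [2, 3, 4, 4, 4, 5, 5]


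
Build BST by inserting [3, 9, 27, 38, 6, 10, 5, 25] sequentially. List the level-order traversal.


Root = 3; build tree by BST insertion.
Level-Order traversal: [3, 9, 6, 27, 5, 10, 38, 25]


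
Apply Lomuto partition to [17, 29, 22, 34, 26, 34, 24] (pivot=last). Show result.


Elements <= 24 go left of pivot.
Result: [17, 22, 24, 34, 26, 34, 29], pivot at index 2


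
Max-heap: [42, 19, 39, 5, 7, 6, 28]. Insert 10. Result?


Append 10: [42, 19, 39, 5, 7, 6, 28, 10]
Bubble up: swap idx 7(10) with idx 3(5)
Result: [42, 19, 39, 10, 7, 6, 28, 5]


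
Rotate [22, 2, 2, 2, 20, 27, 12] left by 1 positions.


Left rotate by 1: [2, 2, 2, 20, 27, 12, 22]


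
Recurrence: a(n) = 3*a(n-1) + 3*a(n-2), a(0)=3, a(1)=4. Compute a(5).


Build bottom-up:
...a(3)=75, a(4)=288, a(5)=3*288+3*75=1089


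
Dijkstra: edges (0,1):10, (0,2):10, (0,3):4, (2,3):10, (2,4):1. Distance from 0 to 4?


Dijkstra from 0:
Distances: {0: 0, 1: 10, 2: 10, 3: 4, 4: 11}
Shortest distance to 4 = 11, path = [0, 2, 4]


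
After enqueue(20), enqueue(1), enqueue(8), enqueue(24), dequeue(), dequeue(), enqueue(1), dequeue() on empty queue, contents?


enqueue(20) -> [20]
enqueue(1) -> [20, 1]
enqueue(8) -> [20, 1, 8]
enqueue(24) -> [20, 1, 8, 24]
dequeue() returns 20 -> [1, 8, 24]
dequeue() returns 1 -> [8, 24]
enqueue(1) -> [8, 24, 1]
dequeue() returns 8 -> [24, 1]
Final queue (front to back): [24, 1]


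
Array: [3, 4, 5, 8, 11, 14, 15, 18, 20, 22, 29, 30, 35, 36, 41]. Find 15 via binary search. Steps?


Search for 15:
[0,14] mid=7 arr[7]=18
[0,6] mid=3 arr[3]=8
[4,6] mid=5 arr[5]=14
[6,6] mid=6 arr[6]=15
Total: 4 comparisons


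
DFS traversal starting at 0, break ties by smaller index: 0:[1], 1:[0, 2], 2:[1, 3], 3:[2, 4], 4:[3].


DFS stack-based: start with [0]
Visit order: [0, 1, 2, 3, 4]


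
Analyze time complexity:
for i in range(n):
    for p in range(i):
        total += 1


Per nesting level: O(n) * O(n) [triangular over i] = O(n^2)
Complexity: O(n^2)


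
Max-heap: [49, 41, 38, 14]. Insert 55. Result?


Append 55: [49, 41, 38, 14, 55]
Bubble up: swap idx 4(55) with idx 1(41); swap idx 1(55) with idx 0(49)
Result: [55, 49, 38, 14, 41]


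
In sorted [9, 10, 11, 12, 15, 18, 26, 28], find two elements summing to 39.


Two pointers: lo=0, hi=7
Found pair: (11, 28) summing to 39


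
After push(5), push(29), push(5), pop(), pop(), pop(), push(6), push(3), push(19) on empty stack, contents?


push(5) -> [5]
push(29) -> [5, 29]
push(5) -> [5, 29, 5]
pop() returns 5 -> [5, 29]
pop() returns 29 -> [5]
pop() returns 5 -> []
push(6) -> [6]
push(3) -> [6, 3]
push(19) -> [6, 3, 19]
Final stack (bottom to top): [6, 3, 19]


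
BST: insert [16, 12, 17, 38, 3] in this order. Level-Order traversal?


Root = 16; build tree by BST insertion.
Level-Order traversal: [16, 12, 17, 3, 38]


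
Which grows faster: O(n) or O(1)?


constant grows slower than linear
O(1) is asymptotically smaller; O(n) grows faster


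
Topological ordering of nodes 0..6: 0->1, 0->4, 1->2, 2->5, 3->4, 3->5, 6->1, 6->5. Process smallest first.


Kahn's algorithm, process smallest node first
Order: [0, 3, 4, 6, 1, 2, 5]


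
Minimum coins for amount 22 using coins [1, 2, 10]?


dp[0]=0; dp[i]=1+min(dp[i-c] for c in coins)
...dp[17]=5, dp[18]=5, dp[19]=6, dp[20]=2, dp[21]=3, dp[22]=3
Minimum coins for 22 = 3


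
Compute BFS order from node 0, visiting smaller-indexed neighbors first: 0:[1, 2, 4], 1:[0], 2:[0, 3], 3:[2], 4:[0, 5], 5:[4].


BFS queue: start with [0]
Visit order: [0, 1, 2, 4, 3, 5]


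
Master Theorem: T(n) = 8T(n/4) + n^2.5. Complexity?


a=8, b=4, c=2.5. log_4(8)=1.5 < c=2.5. Case 3: O(n^c) = O(n^2.500)
Complexity: O(n^2.500)


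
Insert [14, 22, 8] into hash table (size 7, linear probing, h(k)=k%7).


Insertions: 14->slot 0; 22->slot 1; 8->slot 2
Table: [14, 22, 8, None, None, None, None]


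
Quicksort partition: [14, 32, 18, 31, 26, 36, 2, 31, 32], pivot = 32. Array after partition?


Elements <= 32 go left of pivot.
Result: [14, 32, 18, 31, 26, 2, 31, 32, 36], pivot at index 7


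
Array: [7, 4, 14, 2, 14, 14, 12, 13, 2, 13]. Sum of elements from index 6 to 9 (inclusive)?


Prefix sums: [0, 7, 11, 25, 27, 41, 55, 67, 80, 82, 95]
Sum[6..9] = prefix[10] - prefix[6] = 95 - 55 = 40


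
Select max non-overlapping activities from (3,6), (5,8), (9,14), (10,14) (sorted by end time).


Greedy: pick earliest-ending, then skip overlaps.
Selected (2 activities): [(3, 6), (9, 14)]


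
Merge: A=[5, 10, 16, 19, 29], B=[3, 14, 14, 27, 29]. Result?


Compare heads, take smaller each step.
Merged: [3, 5, 10, 14, 14, 16, 19, 27, 29, 29]


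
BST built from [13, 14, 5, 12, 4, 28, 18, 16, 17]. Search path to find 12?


BST root = 13
Search for 12: compare at each node
Path: [13, 5, 12]


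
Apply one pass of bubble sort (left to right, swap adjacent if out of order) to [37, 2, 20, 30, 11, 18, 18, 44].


After one pass: [2, 20, 30, 11, 18, 18, 37, 44]


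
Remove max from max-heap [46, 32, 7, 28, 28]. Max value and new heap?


Max = 46
Replace root with last, heapify down
Resulting heap: [32, 28, 7, 28]


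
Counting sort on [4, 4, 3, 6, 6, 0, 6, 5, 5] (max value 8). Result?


Count array: [1, 0, 0, 1, 2, 2, 3, 0, 0]
Reconstruct: [0, 3, 4, 4, 5, 5, 6, 6, 6]


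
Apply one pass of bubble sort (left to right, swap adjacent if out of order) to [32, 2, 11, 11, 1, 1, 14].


After one pass: [2, 11, 11, 1, 1, 14, 32]


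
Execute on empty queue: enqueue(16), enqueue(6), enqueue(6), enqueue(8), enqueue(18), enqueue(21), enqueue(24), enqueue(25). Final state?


enqueue(16) -> [16]
enqueue(6) -> [16, 6]
enqueue(6) -> [16, 6, 6]
enqueue(8) -> [16, 6, 6, 8]
enqueue(18) -> [16, 6, 6, 8, 18]
enqueue(21) -> [16, 6, 6, 8, 18, 21]
enqueue(24) -> [16, 6, 6, 8, 18, 21, 24]
enqueue(25) -> [16, 6, 6, 8, 18, 21, 24, 25]
Final queue (front to back): [16, 6, 6, 8, 18, 21, 24, 25]
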